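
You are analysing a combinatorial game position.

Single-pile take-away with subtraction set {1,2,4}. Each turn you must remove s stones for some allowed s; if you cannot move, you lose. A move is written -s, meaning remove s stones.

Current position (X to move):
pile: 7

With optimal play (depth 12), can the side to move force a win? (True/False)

[7] X move#1: -1:+1/6*, -2:-1/5, -4:+1/3
[6] O move#2: -1:-1/5*, -2:-1/4, -4:-1/2
[5] X move#3: -1:-1/4, -2:+1/3*, -4:-1/1
[3] O move#4: -1:-1/2*, -2:-1/1
[2] X move#5: -1:-1/1, -2:+1/0*
[0] end (terminal -1, O#6); searched 7 to 12

X winning at [7]: True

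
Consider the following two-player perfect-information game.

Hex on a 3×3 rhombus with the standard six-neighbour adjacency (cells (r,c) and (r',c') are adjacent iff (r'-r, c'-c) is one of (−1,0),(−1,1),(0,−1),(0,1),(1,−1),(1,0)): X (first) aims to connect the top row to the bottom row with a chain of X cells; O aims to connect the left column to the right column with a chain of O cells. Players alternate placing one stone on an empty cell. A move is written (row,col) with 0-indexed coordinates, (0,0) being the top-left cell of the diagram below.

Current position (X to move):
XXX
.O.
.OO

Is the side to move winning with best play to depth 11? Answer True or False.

X winning at [XXX/.O./.OO]: False

p1 X@[XXX/.O./.OO]: (1,0)[XXX/XO./.OO]-1* (1,2)[XXX/.OX/.OO]-1 (2,0)[XXX/.O./XOO]-1
p2 O@[XXX/XO./.OO]: (1,2)[XXX/XOO/.OO]-1 (2,0)[XXX/XO./OOO]+1*
p3 X@[XXX/XO./OOO] terminal -1; root [XXX/.O./.OO] d11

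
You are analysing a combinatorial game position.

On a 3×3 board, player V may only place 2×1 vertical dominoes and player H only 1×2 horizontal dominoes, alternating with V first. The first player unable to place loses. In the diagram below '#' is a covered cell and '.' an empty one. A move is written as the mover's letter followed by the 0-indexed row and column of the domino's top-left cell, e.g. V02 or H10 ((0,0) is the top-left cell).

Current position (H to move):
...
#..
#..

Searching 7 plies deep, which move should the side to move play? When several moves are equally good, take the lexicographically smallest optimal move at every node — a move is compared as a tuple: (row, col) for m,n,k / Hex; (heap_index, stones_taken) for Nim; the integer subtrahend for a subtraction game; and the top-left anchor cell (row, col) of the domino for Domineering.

[.../#../#..] H move#1: H00:-1/##./#../#.., H01:-1/.##/#../#.., H11:+1/.../###/#..*, H21:-1/.../#../###
[.../###/#..] end (terminal -1, V#2); searched .../#../#.. to 7

H's best at [.../#../#..]: H11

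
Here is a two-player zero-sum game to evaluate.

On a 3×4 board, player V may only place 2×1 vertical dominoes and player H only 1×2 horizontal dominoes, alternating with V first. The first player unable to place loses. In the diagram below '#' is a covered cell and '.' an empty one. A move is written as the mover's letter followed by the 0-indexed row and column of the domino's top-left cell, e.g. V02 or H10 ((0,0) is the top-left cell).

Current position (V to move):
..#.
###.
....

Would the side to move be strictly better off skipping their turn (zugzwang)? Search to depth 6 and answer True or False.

p1 V@[..#./###./....]: V03[..##/####/....]-1* V13[..#./####/...#]-1
p2 H@[..##/####/....]: H00[####/####/....]+1* H20[..##/####/##..]+1 H21[..##/####/.##.]+1 H22[..##/####/..##]+1
p3 V@[####/####/....] terminal -1; root [..#./###./....] d6
pass branch (H moves first from the same position):
  | p1 H@[..#./###./....]: H00[###./###./....]+1* H20[..#./###./##..]+1 H21[..#./###./.##.]+1 H22[..#./###./..##]+1
  | p2 V@[###./###./....]: V03[####/####/....]-1* V13[###./####/...#]-1
  | p3 H@[####/####/....]: H20[####/####/##..]+1* H21[####/####/.##.]+1 H22[####/####/..##]+1
  | p4 V@[####/####/##..] terminal -1; root [..#./###./....] d6
V moving scores -1; V passing scores -1

zugzwang(..#./###./...., V) = False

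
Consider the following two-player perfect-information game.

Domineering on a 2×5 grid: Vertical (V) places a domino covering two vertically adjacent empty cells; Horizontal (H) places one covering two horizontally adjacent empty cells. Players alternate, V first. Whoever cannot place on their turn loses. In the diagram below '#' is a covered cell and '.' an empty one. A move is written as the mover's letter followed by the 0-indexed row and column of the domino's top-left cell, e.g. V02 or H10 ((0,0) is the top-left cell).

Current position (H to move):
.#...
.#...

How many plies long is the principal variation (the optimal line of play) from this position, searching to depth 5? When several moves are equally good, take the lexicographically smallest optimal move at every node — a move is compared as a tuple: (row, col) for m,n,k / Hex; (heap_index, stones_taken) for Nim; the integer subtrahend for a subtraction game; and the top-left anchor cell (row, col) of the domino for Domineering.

PV length from [.#.../.#...]: 4 plies

ply 1, H at .#.../.#... | H02=-1→.###./.#...*; H03=-1→.#.##/.#...; H12=-1→.#.../.###.; H13=-1→.#.../.#.##
ply 2, V at .###./.#... | V00=-1→####./##...; V04=+1→.####/.#..#*
ply 3, H at .####/.#..# | H12=-1→.####/.####*
ply 4, V at .####/.#### | V00=+1→#####/#####*
ply 5: #####/##### is terminal -1 (H); from .#.../.#... depth 5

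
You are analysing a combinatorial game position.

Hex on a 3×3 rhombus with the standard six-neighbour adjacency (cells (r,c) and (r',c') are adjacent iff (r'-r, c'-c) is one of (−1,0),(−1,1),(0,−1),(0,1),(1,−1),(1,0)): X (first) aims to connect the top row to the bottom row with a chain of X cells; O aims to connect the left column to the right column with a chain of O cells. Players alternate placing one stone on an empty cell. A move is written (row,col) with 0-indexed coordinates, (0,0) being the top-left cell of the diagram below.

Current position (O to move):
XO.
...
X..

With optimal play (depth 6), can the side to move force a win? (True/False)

ply 1, O at XO./.../X.. | (0,2)=-1→XOO/.../X..*; (1,0)=-1→XO./O../X..; (1,1)=-1→XO./.O./X..; (1,2)=-1→XO./..O/X..; (2,1)=-1→XO./.../XO.; (2,2)=-1→XO./.../X.O
ply 2, X at XOO/.../X.. | (1,0)=+1→XOO/X../X..*; (1,1)=-1→XOO/.X./X..; (1,2)=-1→XOO/..X/X..; (2,1)=-1→XOO/.../XX.; (2,2)=-1→XOO/.../X.X
ply 3: XOO/X../X.. is terminal -1 (O); from XO./.../X.. depth 6

O winning at [XO./.../X..]: False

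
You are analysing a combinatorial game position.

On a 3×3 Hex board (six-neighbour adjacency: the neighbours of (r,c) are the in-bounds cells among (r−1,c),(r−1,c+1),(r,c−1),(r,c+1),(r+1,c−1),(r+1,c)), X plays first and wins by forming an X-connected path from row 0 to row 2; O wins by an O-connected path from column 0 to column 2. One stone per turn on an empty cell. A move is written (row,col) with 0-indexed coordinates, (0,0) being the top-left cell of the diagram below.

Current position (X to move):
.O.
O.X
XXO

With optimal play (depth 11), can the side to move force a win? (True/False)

ply 1, X at .O./O.X/XXO | (0,0)=-1→XO./O.X/XXO; (0,2)=+1→.OX/O.X/XXO*; (1,1)=-1→.O./OXX/XXO
ply 2: .OX/O.X/XXO is terminal -1 (O); from .O./O.X/XXO depth 11

X winning at [.O./O.X/XXO]: True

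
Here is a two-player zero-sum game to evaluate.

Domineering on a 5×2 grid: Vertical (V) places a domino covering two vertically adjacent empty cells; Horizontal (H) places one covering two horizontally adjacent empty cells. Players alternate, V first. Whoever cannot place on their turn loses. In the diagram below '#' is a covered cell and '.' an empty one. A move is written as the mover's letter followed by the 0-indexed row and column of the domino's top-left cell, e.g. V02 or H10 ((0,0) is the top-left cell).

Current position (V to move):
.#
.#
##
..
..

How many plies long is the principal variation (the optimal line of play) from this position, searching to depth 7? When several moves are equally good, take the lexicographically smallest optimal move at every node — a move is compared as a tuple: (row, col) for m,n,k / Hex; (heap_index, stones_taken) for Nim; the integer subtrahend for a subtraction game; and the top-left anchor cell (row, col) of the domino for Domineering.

p1 V@[.#/.#/##/../..]: V00[##/##/##/../..]-1 V30[.#/.#/##/#./#.]+1* V31[.#/.#/##/.#/.#]+1
p2 H@[.#/.#/##/#./#.] terminal -1; root [.#/.#/##/../..] d7

PV length from [.#/.#/##/../..]: 1 ply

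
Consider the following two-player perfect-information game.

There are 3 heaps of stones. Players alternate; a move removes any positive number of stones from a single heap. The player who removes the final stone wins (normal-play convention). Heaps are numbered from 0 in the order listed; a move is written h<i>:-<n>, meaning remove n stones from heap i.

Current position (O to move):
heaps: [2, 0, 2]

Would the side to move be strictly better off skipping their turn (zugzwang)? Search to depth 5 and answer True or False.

ply 1, O at (2,0,2) | h0:-1=-1→(1,0,2)*; h0:-2=-1→(0,0,2); h2:-1=-1→(2,0,1); h2:-2=-1→(2,0,0)
ply 2, X at (1,0,2) | h0:-1=-1→(0,0,2); h2:-1=+1→(1,0,1)*; h2:-2=-1→(1,0,0)
ply 3, O at (1,0,1) | h0:-1=-1→(0,0,1)*; h2:-1=-1→(1,0,0)
ply 4, X at (0,0,1) | h2:-1=+1→(0,0,0)*
ply 5: (0,0,0) is terminal -1 (O); from (2,0,2) depth 5
if O skipped the turn, X would face:
~ ply 1, X at (2,0,2) | h0:-1=-1→(1,0,2)*; h0:-2=-1→(0,0,2); h2:-1=-1→(2,0,1); h2:-2=-1→(2,0,0)
~ ply 2, O at (1,0,2) | h0:-1=-1→(0,0,2); h2:-1=+1→(1,0,1)*; h2:-2=-1→(1,0,0)
~ ply 3, X at (1,0,1) | h0:-1=-1→(0,0,1)*; h2:-1=-1→(1,0,0)
~ ply 4, O at (0,0,1) | h2:-1=+1→(0,0,0)*
~ ply 5: (0,0,0) is terminal -1 (X); from (2,0,2) depth 5
compare (O): move=-1 vs pass=+1

zugzwang((2,0,2), O) = True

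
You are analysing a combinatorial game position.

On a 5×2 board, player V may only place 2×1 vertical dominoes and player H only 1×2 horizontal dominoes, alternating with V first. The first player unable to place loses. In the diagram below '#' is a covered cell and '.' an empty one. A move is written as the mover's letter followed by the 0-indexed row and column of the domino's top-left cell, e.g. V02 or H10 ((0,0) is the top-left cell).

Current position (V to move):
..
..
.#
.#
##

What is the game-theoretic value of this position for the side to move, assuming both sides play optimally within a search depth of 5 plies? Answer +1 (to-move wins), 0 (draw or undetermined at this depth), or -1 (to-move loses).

[../../.#/.#/##] V move#1: V00:+1/#./#./.#/.#/##*, V01:+1/.#/.#/.#/.#/##, V10:-1/../#./##/.#/##, V20:-1/../../##/##/##
[#./#./.#/.#/##] end (terminal -1, H#2); searched ../../.#/.#/## to 5

value(../../.#/.#/##, V) = +1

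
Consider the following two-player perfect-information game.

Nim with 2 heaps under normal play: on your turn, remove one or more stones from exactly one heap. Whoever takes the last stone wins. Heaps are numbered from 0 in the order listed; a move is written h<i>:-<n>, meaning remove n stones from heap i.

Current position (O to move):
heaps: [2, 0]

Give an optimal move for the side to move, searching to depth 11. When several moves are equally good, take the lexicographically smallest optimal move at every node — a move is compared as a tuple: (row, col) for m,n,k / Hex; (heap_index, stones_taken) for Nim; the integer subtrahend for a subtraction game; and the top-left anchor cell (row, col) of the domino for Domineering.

p1 O@[(2,0)]: h0:-1[(1,0)]-1 h0:-2[(0,0)]+1*
p2 X@[(0,0)] terminal -1; root [(2,0)] d11

O's best at [(2,0)]: h0:-2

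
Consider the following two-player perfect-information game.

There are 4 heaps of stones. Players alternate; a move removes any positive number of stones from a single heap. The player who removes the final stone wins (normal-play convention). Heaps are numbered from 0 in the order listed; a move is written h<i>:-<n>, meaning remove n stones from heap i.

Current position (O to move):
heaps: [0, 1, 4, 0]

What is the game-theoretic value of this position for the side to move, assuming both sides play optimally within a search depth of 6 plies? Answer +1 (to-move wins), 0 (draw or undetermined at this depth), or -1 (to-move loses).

[(0,1,4,0)] O move#1: h1:-1:-1/(0,0,4,0), h2:-1:-1/(0,1,3,0), h2:-2:-1/(0,1,2,0), h2:-3:+1/(0,1,1,0)*, h2:-4:-1/(0,1,0,0)
[(0,1,1,0)] X move#2: h1:-1:-1/(0,0,1,0)*, h2:-1:-1/(0,1,0,0)
[(0,0,1,0)] O move#3: h2:-1:+1/(0,0,0,0)*
[(0,0,0,0)] end (terminal -1, X#4); searched (0,1,4,0) to 6

value((0,1,4,0), O) = +1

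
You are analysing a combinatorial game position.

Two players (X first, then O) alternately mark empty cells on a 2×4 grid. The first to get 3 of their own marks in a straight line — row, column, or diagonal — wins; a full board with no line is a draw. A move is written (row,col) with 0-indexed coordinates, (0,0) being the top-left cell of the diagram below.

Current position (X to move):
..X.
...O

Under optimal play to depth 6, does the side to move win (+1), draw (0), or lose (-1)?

[..X./...O] X move#1: (0,0):+0/X.X./...O, (0,1):+1/.XX./...O*, (0,3):+0/..XX/...O, (1,0):+0/..X./X..O, (1,1):+0/..X./.X.O, (1,2):+0/..X./..XO
[.XX./...O] O move#2: (0,0):-1/OXX./...O*, (0,3):-1/.XXO/...O, (1,0):-1/.XX./O..O, (1,1):-1/.XX./.O.O, (1,2):-1/.XX./..OO
[OXX./...O] X move#3: (0,3):+1/OXXX/...O*, (1,0):+0/OXX./X..O, (1,1):+0/OXX./.X.O, (1,2):+0/OXX./..XO
[OXXX/...O] end (terminal -1, O#4); searched ..X./...O to 6

value(..X./...O, X) = +1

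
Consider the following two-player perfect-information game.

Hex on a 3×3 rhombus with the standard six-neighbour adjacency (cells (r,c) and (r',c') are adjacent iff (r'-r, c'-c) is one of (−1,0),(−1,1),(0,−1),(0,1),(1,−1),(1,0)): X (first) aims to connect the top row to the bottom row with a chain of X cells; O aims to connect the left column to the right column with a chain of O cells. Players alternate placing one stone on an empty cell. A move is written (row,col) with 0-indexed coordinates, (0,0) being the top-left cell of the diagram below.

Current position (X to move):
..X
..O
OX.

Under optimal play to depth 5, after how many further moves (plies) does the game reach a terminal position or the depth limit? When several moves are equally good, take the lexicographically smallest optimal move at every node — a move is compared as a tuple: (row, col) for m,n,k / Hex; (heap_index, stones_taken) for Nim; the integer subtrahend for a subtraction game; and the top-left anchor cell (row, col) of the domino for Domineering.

p1 X@[..X/..O/OX.]: (0,0)[X.X/..O/OX.]-1 (0,1)[.XX/..O/OX.]-1 (1,0)[..X/X.O/OX.]-1 (1,1)[..X/.XO/OX.]+1* (2,2)[..X/..O/OXX]-1
p2 O@[..X/.XO/OX.] terminal -1; root [..X/..O/OX.] d5

PV length from [..X/..O/OX.]: 1 ply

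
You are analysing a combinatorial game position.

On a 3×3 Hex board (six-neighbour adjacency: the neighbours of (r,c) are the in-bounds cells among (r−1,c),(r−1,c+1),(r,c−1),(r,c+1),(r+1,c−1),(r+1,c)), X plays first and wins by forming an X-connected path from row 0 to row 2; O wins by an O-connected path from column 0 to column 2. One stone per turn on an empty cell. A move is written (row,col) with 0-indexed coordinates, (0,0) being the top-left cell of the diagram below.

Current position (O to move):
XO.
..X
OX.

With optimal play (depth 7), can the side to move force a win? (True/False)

[XO./..X/OX.] O move#1: (0,2):+1/XOO/..X/OX.*, (1,0):-1/XO./O.X/OX., (1,1):-1/XO./.OX/OX., (2,2):-1/XO./..X/OXO
[XOO/..X/OX.] X move#2: (1,0):-1/XOO/X.X/OX.*, (1,1):-1/XOO/.XX/OX., (2,2):-1/XOO/..X/OXX
[XOO/X.X/OX.] O move#3: (1,1):+1/XOO/XOX/OX.*, (2,2):-1/XOO/X.X/OXO
[XOO/XOX/OX.] end (terminal -1, X#4); searched XO./..X/OX. to 7

O winning at [XO./..X/OX.]: True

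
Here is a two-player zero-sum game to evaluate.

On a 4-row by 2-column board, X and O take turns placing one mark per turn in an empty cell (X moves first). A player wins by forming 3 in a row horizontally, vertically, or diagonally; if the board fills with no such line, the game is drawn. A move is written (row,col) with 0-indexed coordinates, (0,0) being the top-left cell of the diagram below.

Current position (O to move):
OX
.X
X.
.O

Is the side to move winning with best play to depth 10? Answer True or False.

O winning at [OX/.X/X./.O]: False

p1 O@[OX/.X/X./.O]: (1,0)[OX/OX/X./.O]-1 (2,1)[OX/.X/XO/.O]+0* (3,0)[OX/.X/X./OO]-1
p2 X@[OX/.X/XO/.O]: (1,0)[OX/XX/XO/.O]+0* (3,0)[OX/.X/XO/XO]+0
p3 O@[OX/XX/XO/.O]: (3,0)[OX/XX/XO/OO]+0*
p4 X@[OX/XX/XO/OO] terminal +0; root [OX/.X/X./.O] d10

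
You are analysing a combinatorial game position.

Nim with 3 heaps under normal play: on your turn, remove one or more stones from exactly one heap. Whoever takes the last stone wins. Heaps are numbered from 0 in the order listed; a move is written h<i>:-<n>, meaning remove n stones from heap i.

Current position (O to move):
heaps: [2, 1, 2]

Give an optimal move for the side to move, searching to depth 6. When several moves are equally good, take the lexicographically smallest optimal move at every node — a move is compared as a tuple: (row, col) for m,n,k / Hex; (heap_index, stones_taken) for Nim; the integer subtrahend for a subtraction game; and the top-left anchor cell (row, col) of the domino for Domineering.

ply 1, O at (2,1,2) | h0:-1=-1→(1,1,2); h0:-2=-1→(0,1,2); h1:-1=+1→(2,0,2)*; h2:-1=-1→(2,1,1); h2:-2=-1→(2,1,0)
ply 2, X at (2,0,2) | h0:-1=-1→(1,0,2)*; h0:-2=-1→(0,0,2); h2:-1=-1→(2,0,1); h2:-2=-1→(2,0,0)
ply 3, O at (1,0,2) | h0:-1=-1→(0,0,2); h2:-1=+1→(1,0,1)*; h2:-2=-1→(1,0,0)
ply 4, X at (1,0,1) | h0:-1=-1→(0,0,1)*; h2:-1=-1→(1,0,0)
ply 5, O at (0,0,1) | h2:-1=+1→(0,0,0)*
ply 6: (0,0,0) is terminal -1 (X); from (2,1,2) depth 6

O's best at [(2,1,2)]: h1:-1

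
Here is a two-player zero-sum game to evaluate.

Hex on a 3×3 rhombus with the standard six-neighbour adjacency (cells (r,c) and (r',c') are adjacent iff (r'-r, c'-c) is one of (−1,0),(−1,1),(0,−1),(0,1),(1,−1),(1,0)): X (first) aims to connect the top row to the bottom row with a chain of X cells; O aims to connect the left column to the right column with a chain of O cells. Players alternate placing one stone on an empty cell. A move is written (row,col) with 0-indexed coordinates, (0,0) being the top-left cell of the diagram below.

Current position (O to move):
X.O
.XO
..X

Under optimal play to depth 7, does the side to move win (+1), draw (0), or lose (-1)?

[X.O/.XO/..X] O move#1: (0,1):-1/XOO/.XO/..X*, (1,0):-1/X.O/OXO/..X, (2,0):-1/X.O/.XO/O.X, (2,1):-1/X.O/.XO/.OX
[XOO/.XO/..X] X move#2: (1,0):+1/XOO/XXO/..X*, (2,0):-1/XOO/.XO/X.X, (2,1):-1/XOO/.XO/.XX
[XOO/XXO/..X] O move#3: (2,0):-1/XOO/XXO/O.X*, (2,1):-1/XOO/XXO/.OX
[XOO/XXO/O.X] X move#4: (2,1):+1/XOO/XXO/OXX*
[XOO/XXO/OXX] end (terminal -1, O#5); searched X.O/.XO/..X to 7

value(X.O/.XO/..X, O) = -1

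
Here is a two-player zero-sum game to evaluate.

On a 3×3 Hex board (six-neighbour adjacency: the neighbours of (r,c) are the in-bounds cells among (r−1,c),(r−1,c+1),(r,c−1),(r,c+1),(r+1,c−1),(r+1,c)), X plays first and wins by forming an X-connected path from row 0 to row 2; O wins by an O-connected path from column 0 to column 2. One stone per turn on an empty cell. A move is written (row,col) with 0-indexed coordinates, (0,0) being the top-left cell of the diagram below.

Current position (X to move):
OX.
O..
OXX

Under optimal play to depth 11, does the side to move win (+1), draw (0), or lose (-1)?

ply 1, X at OX./O../OXX | (0,2)=+1→OXX/O../OXX*; (1,1)=+1→OX./OX./OXX; (1,2)=+1→OX./O.X/OXX
ply 2, O at OXX/O../OXX | (1,1)=-1→OXX/OO./OXX*; (1,2)=-1→OXX/O.O/OXX
ply 3, X at OXX/OO./OXX | (1,2)=+1→OXX/OOX/OXX*
ply 4: OXX/OOX/OXX is terminal -1 (O); from OX./O../OXX depth 11

value(OX./O../OXX, X) = +1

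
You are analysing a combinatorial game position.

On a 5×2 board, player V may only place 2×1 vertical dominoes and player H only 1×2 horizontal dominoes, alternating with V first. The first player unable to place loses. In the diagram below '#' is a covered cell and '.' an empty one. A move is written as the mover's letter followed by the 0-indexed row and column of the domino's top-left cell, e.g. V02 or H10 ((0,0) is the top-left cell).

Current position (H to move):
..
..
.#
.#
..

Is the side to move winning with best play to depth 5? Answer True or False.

p1 H@[../../.#/.#/..]: H00[##/../.#/.#/..]+1* H10[../##/.#/.#/..]+1 H40[../../.#/.#/##]-1
p2 V@[##/../.#/.#/..]: V10[##/#./##/.#/..]-1* V20[##/../##/##/..]-1 V30[##/../.#/##/#.]-1
p3 H@[##/#./##/.#/..]: H40[##/#./##/.#/##]+1*
p4 V@[##/#./##/.#/##] terminal -1; root [../../.#/.#/..] d5

H winning at [../../.#/.#/..]: True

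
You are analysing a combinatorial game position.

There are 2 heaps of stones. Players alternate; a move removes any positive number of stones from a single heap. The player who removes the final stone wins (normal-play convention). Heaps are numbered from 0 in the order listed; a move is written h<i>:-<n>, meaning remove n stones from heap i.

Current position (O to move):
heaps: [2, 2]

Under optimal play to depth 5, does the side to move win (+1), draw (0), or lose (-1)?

value((2,2), O) = -1

[(2,2)] O move#1: h0:-1:-1/(1,2)*, h0:-2:-1/(0,2), h1:-1:-1/(2,1), h1:-2:-1/(2,0)
[(1,2)] X move#2: h0:-1:-1/(0,2), h1:-1:+1/(1,1)*, h1:-2:-1/(1,0)
[(1,1)] O move#3: h0:-1:-1/(0,1)*, h1:-1:-1/(1,0)
[(0,1)] X move#4: h1:-1:+1/(0,0)*
[(0,0)] end (terminal -1, O#5); searched (2,2) to 5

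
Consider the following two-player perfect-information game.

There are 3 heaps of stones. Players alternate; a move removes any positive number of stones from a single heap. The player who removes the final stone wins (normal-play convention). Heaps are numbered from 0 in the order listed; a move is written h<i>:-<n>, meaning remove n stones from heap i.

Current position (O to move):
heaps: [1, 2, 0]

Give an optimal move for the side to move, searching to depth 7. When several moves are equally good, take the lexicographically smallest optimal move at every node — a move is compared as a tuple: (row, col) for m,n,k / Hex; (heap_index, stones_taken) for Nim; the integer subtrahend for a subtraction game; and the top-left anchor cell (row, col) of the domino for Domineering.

ply 1, O at (1,2,0) | h0:-1=-1→(0,2,0); h1:-1=+1→(1,1,0)*; h1:-2=-1→(1,0,0)
ply 2, X at (1,1,0) | h0:-1=-1→(0,1,0)*; h1:-1=-1→(1,0,0)
ply 3, O at (0,1,0) | h1:-1=+1→(0,0,0)*
ply 4: (0,0,0) is terminal -1 (X); from (1,2,0) depth 7

O's best at [(1,2,0)]: h1:-1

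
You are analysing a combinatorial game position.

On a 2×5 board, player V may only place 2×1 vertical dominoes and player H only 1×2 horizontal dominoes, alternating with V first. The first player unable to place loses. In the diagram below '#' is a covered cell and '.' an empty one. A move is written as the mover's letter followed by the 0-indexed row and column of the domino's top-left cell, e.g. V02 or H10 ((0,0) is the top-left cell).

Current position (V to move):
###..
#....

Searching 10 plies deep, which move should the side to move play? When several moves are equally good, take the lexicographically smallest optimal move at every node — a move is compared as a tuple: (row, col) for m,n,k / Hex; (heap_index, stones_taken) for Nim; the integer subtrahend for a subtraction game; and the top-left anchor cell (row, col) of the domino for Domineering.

p1 V@[###../#....]: V03[####./#..#.]+1* V04[###.#/#...#]-1
p2 H@[####./#..#.]: H11[####./####.]-1*
p3 V@[####./####.]: V04[#####/#####]+1*
p4 H@[#####/#####] terminal -1; root [###../#....] d10

V's best at [###../#....]: V03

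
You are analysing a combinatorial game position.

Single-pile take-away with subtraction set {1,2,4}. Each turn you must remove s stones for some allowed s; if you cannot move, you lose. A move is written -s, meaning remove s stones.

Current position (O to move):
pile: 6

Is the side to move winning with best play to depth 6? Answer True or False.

ply 1, O at 6 | -1=-1→5*; -2=-1→4; -4=-1→2
ply 2, X at 5 | -1=-1→4; -2=+1→3*; -4=-1→1
ply 3, O at 3 | -1=-1→2*; -2=-1→1
ply 4, X at 2 | -1=-1→1; -2=+1→0*
ply 5: 0 is terminal -1 (O); from 6 depth 6

O winning at [6]: False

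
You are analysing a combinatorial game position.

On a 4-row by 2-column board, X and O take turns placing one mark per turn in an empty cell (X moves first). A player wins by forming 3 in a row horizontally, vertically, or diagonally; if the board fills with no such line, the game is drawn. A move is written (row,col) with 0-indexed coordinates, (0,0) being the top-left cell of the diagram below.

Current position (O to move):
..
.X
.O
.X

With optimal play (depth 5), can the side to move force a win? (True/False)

O winning at [../.X/.O/.X]: False

ply 1, O at ../.X/.O/.X | (0,0)=+0→O./.X/.O/.X*; (0,1)=+0→.O/.X/.O/.X; (1,0)=+0→../OX/.O/.X; (2,0)=+0→../.X/OO/.X; (3,0)=+0→../.X/.O/OX
ply 2, X at O./.X/.O/.X | (0,1)=+0→OX/.X/.O/.X*; (1,0)=+0→O./XX/.O/.X; (2,0)=+0→O./.X/XO/.X; (3,0)=+0→O./.X/.O/XX
ply 3, O at OX/.X/.O/.X | (1,0)=+0→OX/OX/.O/.X*; (2,0)=+0→OX/.X/OO/.X; (3,0)=+0→OX/.X/.O/OX
ply 4, X at OX/OX/.O/.X | (2,0)=+0→OX/OX/XO/.X*; (3,0)=-1→OX/OX/.O/XX
ply 5, O at OX/OX/XO/.X | (3,0)=+0→OX/OX/XO/OX*
ply 6: OX/OX/XO/OX is terminal +0 (X); from ../.X/.O/.X depth 5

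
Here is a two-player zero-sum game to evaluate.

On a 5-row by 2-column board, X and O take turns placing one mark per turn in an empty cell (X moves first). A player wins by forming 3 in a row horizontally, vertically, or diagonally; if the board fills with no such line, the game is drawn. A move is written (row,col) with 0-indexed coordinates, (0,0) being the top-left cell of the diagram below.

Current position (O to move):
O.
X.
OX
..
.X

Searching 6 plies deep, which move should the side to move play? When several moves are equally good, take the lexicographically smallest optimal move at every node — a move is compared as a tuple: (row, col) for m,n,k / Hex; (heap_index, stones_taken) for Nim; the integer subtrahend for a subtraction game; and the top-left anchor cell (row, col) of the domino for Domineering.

p1 O@[O./X./OX/../.X]: (0,1)[OO/X./OX/../.X]-1 (1,1)[O./XO/OX/../.X]-1 (3,0)[O./X./OX/O./.X]-1 (3,1)[O./X./OX/.O/.X]+0* (4,0)[O./X./OX/../OX]-1
p2 X@[O./X./OX/.O/.X]: (0,1)[OX/X./OX/.O/.X]+0* (1,1)[O./XX/OX/.O/.X]+0 (3,0)[O./X./OX/XO/.X]+0 (4,0)[O./X./OX/.O/XX]+0
p3 O@[OX/X./OX/.O/.X]: (1,1)[OX/XO/OX/.O/.X]+0* (3,0)[OX/X./OX/OO/.X]-1 (4,0)[OX/X./OX/.O/OX]-1
p4 X@[OX/XO/OX/.O/.X]: (3,0)[OX/XO/OX/XO/.X]+0* (4,0)[OX/XO/OX/.O/XX]+0
p5 O@[OX/XO/OX/XO/.X]: (4,0)[OX/XO/OX/XO/OX]+0*
p6 X@[OX/XO/OX/XO/OX] terminal +0; root [O./X./OX/../.X] d6

O's best at [O./X./OX/../.X]: (3,1)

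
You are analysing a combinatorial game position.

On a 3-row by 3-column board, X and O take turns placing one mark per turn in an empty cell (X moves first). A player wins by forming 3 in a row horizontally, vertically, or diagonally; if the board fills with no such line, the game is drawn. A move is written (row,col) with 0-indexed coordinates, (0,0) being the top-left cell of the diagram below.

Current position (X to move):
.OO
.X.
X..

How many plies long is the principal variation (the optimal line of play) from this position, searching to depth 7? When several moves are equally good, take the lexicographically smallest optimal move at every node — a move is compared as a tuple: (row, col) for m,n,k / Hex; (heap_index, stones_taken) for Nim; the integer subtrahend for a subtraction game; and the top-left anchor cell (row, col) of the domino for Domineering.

[.OO/.X./X..] X move#1: (0,0):+1/XOO/.X./X..*, (1,0):-1/.OO/XX./X.., (1,2):-1/.OO/.XX/X.., (2,1):-1/.OO/.X./XX., (2,2):-1/.OO/.X./X.X
[XOO/.X./X..] O move#2: (1,0):-1/XOO/OX./X..*, (1,2):-1/XOO/.XO/X.., (2,1):-1/XOO/.X./XO., (2,2):-1/XOO/.X./X.O
[XOO/OX./X..] X move#3: (1,2):+0/XOO/OXX/X.., (2,1):+0/XOO/OX./XX., (2,2):+1/XOO/OX./X.X*
[XOO/OX./X.X] end (terminal -1, O#4); searched .OO/.X./X.. to 7

PV length from [.OO/.X./X..]: 3 plies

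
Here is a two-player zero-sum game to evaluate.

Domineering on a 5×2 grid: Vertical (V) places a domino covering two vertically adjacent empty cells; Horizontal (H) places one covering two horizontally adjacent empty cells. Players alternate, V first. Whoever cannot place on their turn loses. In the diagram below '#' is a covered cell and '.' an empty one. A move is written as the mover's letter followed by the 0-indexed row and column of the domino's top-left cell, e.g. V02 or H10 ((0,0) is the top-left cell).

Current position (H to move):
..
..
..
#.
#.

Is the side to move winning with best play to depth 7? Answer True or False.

H winning at [../../../#./#.]: True

[../../../#./#.] H move#1: H00:-1/##/../../#./#., H10:+1/../##/../#./#.*, H20:-1/../../##/#./#.
[../##/../#./#.] V move#2: V21:-1/../##/.#/##/#.*, V31:-1/../##/../##/##
[../##/.#/##/#.] H move#3: H00:+1/##/##/.#/##/#.*
[##/##/.#/##/#.] end (terminal -1, V#4); searched ../../../#./#. to 7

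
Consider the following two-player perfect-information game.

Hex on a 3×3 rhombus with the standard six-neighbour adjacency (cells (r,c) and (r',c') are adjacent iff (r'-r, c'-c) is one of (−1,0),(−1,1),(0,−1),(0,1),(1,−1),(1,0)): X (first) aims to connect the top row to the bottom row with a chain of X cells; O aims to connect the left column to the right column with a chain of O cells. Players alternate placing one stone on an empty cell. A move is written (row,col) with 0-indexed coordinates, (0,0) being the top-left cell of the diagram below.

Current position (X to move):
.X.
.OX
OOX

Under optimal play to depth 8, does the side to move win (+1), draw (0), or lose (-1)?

value(.X./.OX/OOX, X) = +1

p1 X@[.X./.OX/OOX]: (0,0)[XX./.OX/OOX]-1 (0,2)[.XX/.OX/OOX]+1* (1,0)[.X./XOX/OOX]-1
p2 O@[.XX/.OX/OOX] terminal -1; root [.X./.OX/OOX] d8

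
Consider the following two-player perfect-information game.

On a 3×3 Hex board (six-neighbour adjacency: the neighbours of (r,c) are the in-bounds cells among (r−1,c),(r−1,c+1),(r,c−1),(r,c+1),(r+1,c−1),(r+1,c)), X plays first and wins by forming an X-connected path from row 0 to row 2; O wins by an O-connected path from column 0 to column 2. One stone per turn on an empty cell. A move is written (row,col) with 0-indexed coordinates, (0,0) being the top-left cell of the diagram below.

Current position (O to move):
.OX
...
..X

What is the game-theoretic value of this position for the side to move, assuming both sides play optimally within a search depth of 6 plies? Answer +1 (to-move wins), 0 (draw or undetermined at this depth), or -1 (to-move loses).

[.OX/.../..X] O move#1: (0,0):-1/OOX/.../..X*, (1,0):-1/.OX/O../..X, (1,1):-1/.OX/.O./..X, (1,2):-1/.OX/..O/..X, (2,0):-1/.OX/.../O.X, (2,1):-1/.OX/.../.OX
[OOX/.../..X] X move#2: (1,0):+1/OOX/X../..X*, (1,1):+1/OOX/.X./..X, (1,2):+1/OOX/..X/..X, (2,0):+1/OOX/.../X.X, (2,1):+1/OOX/.../.XX
[OOX/X../..X] O move#3: (1,1):-1/OOX/XO./..X*, (1,2):-1/OOX/X.O/..X, (2,0):-1/OOX/X../O.X, (2,1):-1/OOX/X../.OX
[OOX/XO./..X] X move#4: (1,2):+1/OOX/XOX/..X*, (2,0):-1/OOX/XO./X.X, (2,1):-1/OOX/XO./.XX
[OOX/XOX/..X] end (terminal -1, O#5); searched .OX/.../..X to 6

value(.OX/.../..X, O) = -1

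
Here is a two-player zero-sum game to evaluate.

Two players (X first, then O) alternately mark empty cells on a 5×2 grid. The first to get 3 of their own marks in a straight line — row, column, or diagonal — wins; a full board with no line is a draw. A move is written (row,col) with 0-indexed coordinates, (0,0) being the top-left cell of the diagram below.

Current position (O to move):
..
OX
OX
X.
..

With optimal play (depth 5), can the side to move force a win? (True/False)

ply 1, O at ../OX/OX/X./.. | (0,0)=+1→O./OX/OX/X./..*; (0,1)=-1→.O/OX/OX/X./..; (3,1)=-1→../OX/OX/XO/..; (4,0)=-1→../OX/OX/X./O.; (4,1)=-1→../OX/OX/X./.O
ply 2: O./OX/OX/X./.. is terminal -1 (X); from ../OX/OX/X./.. depth 5

O winning at [../OX/OX/X./..]: True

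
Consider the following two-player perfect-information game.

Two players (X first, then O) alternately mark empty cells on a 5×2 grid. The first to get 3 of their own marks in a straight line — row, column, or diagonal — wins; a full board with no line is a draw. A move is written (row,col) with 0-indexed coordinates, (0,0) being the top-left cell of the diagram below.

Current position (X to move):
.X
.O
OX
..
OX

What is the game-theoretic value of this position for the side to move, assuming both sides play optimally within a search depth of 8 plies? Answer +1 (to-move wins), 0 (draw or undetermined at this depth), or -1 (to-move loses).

ply 1, X at .X/.O/OX/../OX | (0,0)=-1→XX/.O/OX/../OX; (1,0)=-1→.X/XO/OX/../OX; (3,0)=+0→.X/.O/OX/X./OX; (3,1)=+1→.X/.O/OX/.X/OX*
ply 2: .X/.O/OX/.X/OX is terminal -1 (O); from .X/.O/OX/../OX depth 8

value(.X/.O/OX/../OX, X) = +1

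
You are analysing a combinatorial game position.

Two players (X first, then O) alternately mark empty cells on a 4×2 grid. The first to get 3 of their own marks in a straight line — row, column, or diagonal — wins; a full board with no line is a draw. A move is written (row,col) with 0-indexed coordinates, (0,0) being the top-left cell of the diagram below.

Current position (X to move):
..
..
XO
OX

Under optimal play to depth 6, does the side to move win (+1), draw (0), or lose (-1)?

ply 1, X at ../../XO/OX | (0,0)=+0→X./../XO/OX*; (0,1)=+0→.X/../XO/OX; (1,0)=+0→../X./XO/OX; (1,1)=+0→../.X/XO/OX
ply 2, O at X./../XO/OX | (0,1)=-1→XO/../XO/OX; (1,0)=+0→X./O./XO/OX*; (1,1)=-1→X./.O/XO/OX
ply 3, X at X./O./XO/OX | (0,1)=+0→XX/O./XO/OX*; (1,1)=+0→X./OX/XO/OX
ply 4, O at XX/O./XO/OX | (1,1)=+0→XX/OO/XO/OX*
ply 5: XX/OO/XO/OX is terminal +0 (X); from ../../XO/OX depth 6

value(../../XO/OX, X) = 0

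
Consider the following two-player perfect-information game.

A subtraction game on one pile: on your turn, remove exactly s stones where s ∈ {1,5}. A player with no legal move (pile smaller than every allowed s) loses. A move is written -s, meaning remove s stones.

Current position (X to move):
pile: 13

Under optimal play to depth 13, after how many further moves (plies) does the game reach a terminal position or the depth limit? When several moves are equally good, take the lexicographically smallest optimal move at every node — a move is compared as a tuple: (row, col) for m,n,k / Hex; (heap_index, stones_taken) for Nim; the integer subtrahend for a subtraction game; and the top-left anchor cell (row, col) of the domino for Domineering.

PV length from [13]: 13 plies

[13] X move#1: -1:+1/12*, -5:+1/8
[12] O move#2: -1:-1/11*, -5:-1/7
[11] X move#3: -1:+1/10*, -5:+1/6
[10] O move#4: -1:-1/9*, -5:-1/5
[9] X move#5: -1:+1/8*, -5:+1/4
[8] O move#6: -1:-1/7*, -5:-1/3
[7] X move#7: -1:+1/6*, -5:+1/2
[6] O move#8: -1:-1/5*, -5:-1/1
[5] X move#9: -1:+1/4*, -5:+1/0
[4] O move#10: -1:-1/3*
[3] X move#11: -1:+1/2*
[2] O move#12: -1:-1/1*
[1] X move#13: -1:+1/0*
[0] end (terminal -1, O#14); searched 13 to 13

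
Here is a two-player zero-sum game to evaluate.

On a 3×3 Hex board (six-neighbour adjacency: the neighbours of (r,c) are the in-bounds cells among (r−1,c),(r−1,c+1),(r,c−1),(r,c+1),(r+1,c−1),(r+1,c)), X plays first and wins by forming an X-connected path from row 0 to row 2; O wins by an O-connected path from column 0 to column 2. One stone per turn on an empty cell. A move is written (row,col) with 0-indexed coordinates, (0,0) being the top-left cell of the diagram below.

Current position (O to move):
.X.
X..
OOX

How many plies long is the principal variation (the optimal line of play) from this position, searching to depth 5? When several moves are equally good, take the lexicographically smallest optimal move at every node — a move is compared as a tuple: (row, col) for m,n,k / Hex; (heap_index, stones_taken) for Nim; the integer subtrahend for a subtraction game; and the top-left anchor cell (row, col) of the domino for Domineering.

ply 1, O at .X./X../OOX | (0,0)=-1→OX./X../OOX; (0,2)=+1→.XO/X../OOX*; (1,1)=+1→.X./XO./OOX; (1,2)=+1→.X./X.O/OOX
ply 2, X at .XO/X../OOX | (0,0)=-1→XXO/X../OOX*; (1,1)=-1→.XO/XX./OOX; (1,2)=-1→.XO/X.X/OOX
ply 3, O at XXO/X../OOX | (1,1)=+1→XXO/XO./OOX*; (1,2)=+1→XXO/X.O/OOX
ply 4: XXO/XO./OOX is terminal -1 (X); from .X./X../OOX depth 5

PV length from [.X./X../OOX]: 3 plies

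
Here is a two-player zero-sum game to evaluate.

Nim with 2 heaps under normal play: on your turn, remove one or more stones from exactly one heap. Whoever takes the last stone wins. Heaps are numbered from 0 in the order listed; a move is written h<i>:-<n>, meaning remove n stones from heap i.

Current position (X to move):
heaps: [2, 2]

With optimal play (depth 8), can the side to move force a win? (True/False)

[(2,2)] X move#1: h0:-1:-1/(1,2)*, h0:-2:-1/(0,2), h1:-1:-1/(2,1), h1:-2:-1/(2,0)
[(1,2)] O move#2: h0:-1:-1/(0,2), h1:-1:+1/(1,1)*, h1:-2:-1/(1,0)
[(1,1)] X move#3: h0:-1:-1/(0,1)*, h1:-1:-1/(1,0)
[(0,1)] O move#4: h1:-1:+1/(0,0)*
[(0,0)] end (terminal -1, X#5); searched (2,2) to 8

X winning at [(2,2)]: False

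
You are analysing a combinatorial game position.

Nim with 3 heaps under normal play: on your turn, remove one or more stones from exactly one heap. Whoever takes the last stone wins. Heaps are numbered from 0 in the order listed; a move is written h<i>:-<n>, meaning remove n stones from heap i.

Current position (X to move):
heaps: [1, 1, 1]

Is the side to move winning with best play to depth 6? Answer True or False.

X winning at [(1,1,1)]: True

ply 1, X at (1,1,1) | h0:-1=+1→(0,1,1)*; h1:-1=+1→(1,0,1); h2:-1=+1→(1,1,0)
ply 2, O at (0,1,1) | h1:-1=-1→(0,0,1)*; h2:-1=-1→(0,1,0)
ply 3, X at (0,0,1) | h2:-1=+1→(0,0,0)*
ply 4: (0,0,0) is terminal -1 (O); from (1,1,1) depth 6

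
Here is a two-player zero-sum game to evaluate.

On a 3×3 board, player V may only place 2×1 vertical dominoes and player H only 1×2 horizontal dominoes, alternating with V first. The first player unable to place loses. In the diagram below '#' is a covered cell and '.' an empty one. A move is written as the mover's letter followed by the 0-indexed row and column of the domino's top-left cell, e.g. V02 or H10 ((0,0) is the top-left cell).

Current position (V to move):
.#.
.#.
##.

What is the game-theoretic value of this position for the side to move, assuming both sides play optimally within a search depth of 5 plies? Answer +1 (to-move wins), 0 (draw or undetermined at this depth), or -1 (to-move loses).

value(.#./.#./##., V) = +1

[.#./.#./##.] V move#1: V00:+1/##./##./##.*, V02:+1/.##/.##/##., V12:+1/.#./.##/###
[##./##./##.] end (terminal -1, H#2); searched .#./.#./##. to 5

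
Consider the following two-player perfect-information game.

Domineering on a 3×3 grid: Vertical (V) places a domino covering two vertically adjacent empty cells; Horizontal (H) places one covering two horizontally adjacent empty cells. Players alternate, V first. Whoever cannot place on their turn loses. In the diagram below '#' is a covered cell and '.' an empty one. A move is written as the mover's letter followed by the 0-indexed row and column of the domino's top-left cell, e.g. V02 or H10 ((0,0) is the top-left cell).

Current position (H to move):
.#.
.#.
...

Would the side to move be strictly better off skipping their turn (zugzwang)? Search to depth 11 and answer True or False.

ply 1, H at .#./.#./... | H20=-1→.#./.#./##.*; H21=-1→.#./.#./.##
ply 2, V at .#./.#./##. | V00=+1→##./##./##.*; V02=+1→.##/.##/##.; V12=+1→.#./.##/###
ply 3: ##./##./##. is terminal -1 (H); from .#./.#./... depth 11
pass branch (V moves first from the same position):
  | ply 1, V at .#./.#./... | V00=+1→##./##./...*; V02=+1→.##/.##/...; V10=+1→.#./##./#..; V12=+1→.#./.##/..#
  | ply 2, H at ##./##./... | H20=-1→##./##./##.*; H21=-1→##./##./.##
  | ply 3, V at ##./##./##. | V02=+1→###/###/##.*; V12=+1→##./###/###
  | ply 4: ###/###/##. is terminal -1 (H); from .#./.#./... depth 11
H moving scores -1; H passing scores -1

zugzwang(.#./.#./..., H) = False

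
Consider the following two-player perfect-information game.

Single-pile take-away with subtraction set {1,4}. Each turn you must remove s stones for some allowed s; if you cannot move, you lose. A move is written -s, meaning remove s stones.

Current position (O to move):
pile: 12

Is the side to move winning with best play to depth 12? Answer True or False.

[12] O move#1: -1:-1/11*, -4:-1/8
[11] X move#2: -1:+1/10*, -4:+1/7
[10] O move#3: -1:-1/9*, -4:-1/6
[9] X move#4: -1:-1/8, -4:+1/5*
[5] O move#5: -1:-1/4*, -4:-1/1
[4] X move#6: -1:-1/3, -4:+1/0*
[0] end (terminal -1, O#7); searched 12 to 12

O winning at [12]: False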